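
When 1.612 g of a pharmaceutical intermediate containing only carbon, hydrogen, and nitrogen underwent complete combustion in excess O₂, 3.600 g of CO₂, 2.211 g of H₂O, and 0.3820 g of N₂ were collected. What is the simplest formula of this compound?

mol C = 3.600 g CO₂ ÷ 44.009 g/mol = 0.081801 mol
mol H = 2 × 2.211 g H₂O ÷ 18.015 g/mol = 0.24546 mol
mol N = 2 × 0.3820 g N₂ ÷ 28.014 g/mol = 0.027272 mol
Divide by the smallest (0.027272 mol): C 2.999, H 9.000, N 1.000

C3H9N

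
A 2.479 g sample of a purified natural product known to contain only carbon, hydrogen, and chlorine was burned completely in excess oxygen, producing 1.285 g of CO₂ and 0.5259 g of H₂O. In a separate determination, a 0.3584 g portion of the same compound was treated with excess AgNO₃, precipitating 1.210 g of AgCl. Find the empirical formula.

CH2Cl2

mol C = 1.285 g CO₂ ÷ 44.009 g/mol = 0.029199 mol
mol H = 2 × 0.5259 g H₂O ÷ 18.015 g/mol = 0.058385 mol
From the AgCl data: mol Cl per gram of compound = (1.210 ÷ 143.318) ÷ 0.3584 = 0.023557 mol/g, so in the 2.479 g combustion sample mol Cl = 0.058397 mol
Divide by the smallest (0.029199 mol): C 1.000, H 2.000, Cl 2.000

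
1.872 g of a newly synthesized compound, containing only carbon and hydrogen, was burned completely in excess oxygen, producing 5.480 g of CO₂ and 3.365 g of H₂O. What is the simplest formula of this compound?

CH3

mol C = 5.480 g CO₂ ÷ 44.009 g/mol = 0.12452 mol
mol H = 2 × 3.365 g H₂O ÷ 18.015 g/mol = 0.37358 mol
Divide by the smallest (0.12452 mol): C 1.000, H 3.000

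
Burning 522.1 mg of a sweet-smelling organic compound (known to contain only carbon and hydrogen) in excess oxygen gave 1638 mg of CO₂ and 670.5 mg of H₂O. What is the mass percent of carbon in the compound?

mol C = 1.638 g CO₂ ÷ 44.009 g/mol = 0.037220 mol
mol H = 2 × 0.6705 g H₂O ÷ 18.015 g/mol = 0.074438 mol
mass % C = 0.44705 g ÷ 0.5221 g × 100%

85.62%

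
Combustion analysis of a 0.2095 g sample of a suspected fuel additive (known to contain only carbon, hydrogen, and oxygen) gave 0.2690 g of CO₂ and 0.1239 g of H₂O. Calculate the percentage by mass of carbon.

mol C = 0.2690 g CO₂ ÷ 44.009 g/mol = 0.0061124 mol
mol H = 2 × 0.1239 g H₂O ÷ 18.015 g/mol = 0.013755 mol
mass O = 0.2095 − (0.073416 + 0.013865) = 0.12222 g → mol O = 0.12222 ÷ 15.999 = 0.0076392 mol
mass % C = 0.073416 g ÷ 0.2095 g × 100%

35.04%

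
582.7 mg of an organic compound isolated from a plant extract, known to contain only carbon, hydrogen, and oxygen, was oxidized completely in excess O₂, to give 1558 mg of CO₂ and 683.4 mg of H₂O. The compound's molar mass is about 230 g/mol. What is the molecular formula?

mol C = 1.558 g CO₂ ÷ 44.009 g/mol = 0.035402 mol
mol H = 2 × 0.6834 g H₂O ÷ 18.015 g/mol = 0.075870 mol
mass O = 0.5827 − (0.42521 + 0.076477) = 0.081011 g → mol O = 0.081011 ÷ 15.999 = 0.0050635 mol
Divide by the smallest (0.0050635 mol): C 6.992, H 14.984, O 1.000
Empirical formula: C7H15O
Empirical-formula mass = 115.20 g/mol; 230 ÷ 115.20 ≈ 2, so the molecular formula is C14H30O2.

C14H30O2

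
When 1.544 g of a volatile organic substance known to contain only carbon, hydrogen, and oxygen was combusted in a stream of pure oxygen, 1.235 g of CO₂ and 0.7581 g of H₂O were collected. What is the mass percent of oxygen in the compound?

72.68%

mol C = 1.235 g CO₂ ÷ 44.009 g/mol = 0.028062 mol
mol H = 2 × 0.7581 g H₂O ÷ 18.015 g/mol = 0.084163 mol
mass O = 1.544 − (0.33706 + 0.084837) = 1.1221 g → mol O = 1.1221 ÷ 15.999 = 0.070136 mol
mass % O = 1.1221 g ÷ 1.544 g × 100%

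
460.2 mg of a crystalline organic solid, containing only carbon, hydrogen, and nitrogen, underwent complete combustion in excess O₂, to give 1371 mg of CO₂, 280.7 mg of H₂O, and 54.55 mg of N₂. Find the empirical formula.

C8H8N

mol C = 1.371 g CO₂ ÷ 44.009 g/mol = 0.031153 mol
mol H = 2 × 0.2807 g H₂O ÷ 18.015 g/mol = 0.031163 mol
mol N = 2 × 0.05455 g N₂ ÷ 28.014 g/mol = 0.0038945 mol
Divide by the smallest (0.0038945 mol): C 7.999, H 8.002, N 1.000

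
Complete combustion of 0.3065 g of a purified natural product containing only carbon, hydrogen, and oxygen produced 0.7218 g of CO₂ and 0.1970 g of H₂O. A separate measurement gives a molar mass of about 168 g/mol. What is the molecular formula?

mol C = 0.7218 g CO₂ ÷ 44.009 g/mol = 0.016401 mol
mol H = 2 × 0.1970 g H₂O ÷ 18.015 g/mol = 0.021871 mol
mass O = 0.3065 − (0.19699 + 0.022046) = 0.087460 g → mol O = 0.087460 ÷ 15.999 = 0.0054666 mol
Divide by the smallest (0.0054666 mol): C 3.000, H 4.001, O 1.000
Empirical formula: C3H4O
Empirical-formula mass = 56.06 g/mol; 168 ÷ 56.06 ≈ 3, so the molecular formula is C9H12O3.

C9H12O3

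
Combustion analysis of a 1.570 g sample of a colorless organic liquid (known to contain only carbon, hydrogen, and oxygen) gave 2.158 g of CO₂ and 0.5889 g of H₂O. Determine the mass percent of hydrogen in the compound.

4.20%

mol C = 2.158 g CO₂ ÷ 44.009 g/mol = 0.049035 mol
mol H = 2 × 0.5889 g H₂O ÷ 18.015 g/mol = 0.065379 mol
mass O = 1.570 − (0.58896 + 0.065902) = 0.91513 g → mol O = 0.91513 ÷ 15.999 = 0.057199 mol
mass % H = 0.065902 g ÷ 1.570 g × 100%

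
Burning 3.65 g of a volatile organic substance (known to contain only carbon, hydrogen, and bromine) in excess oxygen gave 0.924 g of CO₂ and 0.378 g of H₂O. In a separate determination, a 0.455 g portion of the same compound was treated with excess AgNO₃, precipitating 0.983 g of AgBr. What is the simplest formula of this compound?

mol C = 0.924 g CO₂ ÷ 44.009 g/mol = 0.02100 mol
mol H = 2 × 0.378 g H₂O ÷ 18.015 g/mol = 0.04197 mol
From the AgBr data: mol Br per gram of compound = (0.983 ÷ 187.772) ÷ 0.455 = 0.01151 mol/g, so in the 3.65 g combustion sample mol Br = 0.04200 mol
Divide by the smallest (0.02100 mol): C 1.000, H 1.999, Br 2.000

CH2Br2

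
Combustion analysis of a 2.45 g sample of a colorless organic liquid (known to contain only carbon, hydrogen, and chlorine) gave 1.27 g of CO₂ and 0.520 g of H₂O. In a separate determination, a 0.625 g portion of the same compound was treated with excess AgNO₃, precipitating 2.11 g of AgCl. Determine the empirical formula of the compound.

mol C = 1.27 g CO₂ ÷ 44.009 g/mol = 0.02886 mol
mol H = 2 × 0.520 g H₂O ÷ 18.015 g/mol = 0.05773 mol
From the AgCl data: mol Cl per gram of compound = (2.11 ÷ 143.318) ÷ 0.625 = 0.02356 mol/g, so in the 2.45 g combustion sample mol Cl = 0.05771 mol
Divide by the smallest (0.02886 mol): C 1.000, H 2.000, Cl 2.000

CH2Cl2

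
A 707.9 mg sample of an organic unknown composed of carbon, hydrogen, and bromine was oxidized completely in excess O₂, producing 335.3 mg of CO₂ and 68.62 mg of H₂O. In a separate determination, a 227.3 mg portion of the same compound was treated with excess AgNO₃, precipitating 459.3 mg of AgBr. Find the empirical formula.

mol C = 0.3353 g CO₂ ÷ 44.009 g/mol = 0.0076189 mol
mol H = 2 × 0.06862 g H₂O ÷ 18.015 g/mol = 0.0076181 mol
From the AgBr data: mol Br per gram of compound = (0.4593 ÷ 187.772) ÷ 0.2273 = 0.010761 mol/g, so in the 0.7079 g combustion sample mol Br = 0.0076179 mol
Divide by the smallest (0.0076179 mol): C 1.000, H 1.000, Br 1.000

CHBr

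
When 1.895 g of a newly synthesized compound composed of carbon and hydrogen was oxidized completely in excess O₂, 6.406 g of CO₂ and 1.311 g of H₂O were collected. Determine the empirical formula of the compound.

mol C = 6.406 g CO₂ ÷ 44.009 g/mol = 0.14556 mol
mol H = 2 × 1.311 g H₂O ÷ 18.015 g/mol = 0.14555 mol
Divide by the smallest (0.14555 mol): C 1.000, H 1.000

CH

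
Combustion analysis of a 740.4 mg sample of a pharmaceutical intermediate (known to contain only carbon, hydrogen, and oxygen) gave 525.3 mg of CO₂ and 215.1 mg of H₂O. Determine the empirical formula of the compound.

CH2O3

mol C = 0.5253 g CO₂ ÷ 44.009 g/mol = 0.011936 mol
mol H = 2 × 0.2151 g H₂O ÷ 18.015 g/mol = 0.023880 mol
mass O = 0.7404 − (0.14337 + 0.024071) = 0.57296 g → mol O = 0.57296 ÷ 15.999 = 0.035812 mol
Divide by the smallest (0.011936 mol): C 1.000, H 2.001, O 3.000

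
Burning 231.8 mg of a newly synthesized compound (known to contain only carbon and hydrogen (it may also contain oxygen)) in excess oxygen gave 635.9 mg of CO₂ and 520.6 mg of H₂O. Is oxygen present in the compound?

mol C = 0.6359 g CO₂ ÷ 44.009 g/mol = 0.014449 mol
mol H = 2 × 0.5206 g H₂O ÷ 18.015 g/mol = 0.057796 mol
C and H together account for 0.23181 g — essentially the entire 0.2318 g sample — so the compound contains no oxygen.

no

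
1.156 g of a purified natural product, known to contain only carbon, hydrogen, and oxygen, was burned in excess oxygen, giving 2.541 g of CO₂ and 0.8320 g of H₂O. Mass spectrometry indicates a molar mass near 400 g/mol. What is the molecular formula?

mol C = 2.541 g CO₂ ÷ 44.009 g/mol = 0.057738 mol
mol H = 2 × 0.8320 g H₂O ÷ 18.015 g/mol = 0.092367 mol
mass O = 1.156 − (0.69349 + 0.093106) = 0.36940 g → mol O = 0.36940 ÷ 15.999 = 0.023089 mol
Divide by the smallest (0.023089 mol): C 2.501, H 4.001, O 1.000
Multiplying each by 2 gives whole numbers: C 5.00, H 8.00, O 2.00
Empirical formula: C5H8O2
Empirical-formula mass = 100.12 g/mol; 400 ÷ 100.12 ≈ 4, so the molecular formula is C20H32O8.

C20H32O8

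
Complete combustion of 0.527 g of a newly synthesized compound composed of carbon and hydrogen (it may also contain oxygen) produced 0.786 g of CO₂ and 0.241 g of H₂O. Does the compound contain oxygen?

mol C = 0.786 g CO₂ ÷ 44.009 g/mol = 0.01786 mol
mol H = 2 × 0.241 g H₂O ÷ 18.015 g/mol = 0.02676 mol
C and H account for only 0.2415 g of the 0.527 g sample; the remaining 0.2855 g must be oxygen.

yes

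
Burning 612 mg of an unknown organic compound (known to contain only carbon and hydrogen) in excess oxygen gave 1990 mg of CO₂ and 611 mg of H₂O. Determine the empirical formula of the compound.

mol C = 1.99 g CO₂ ÷ 44.009 g/mol = 0.04522 mol
mol H = 2 × 0.611 g H₂O ÷ 18.015 g/mol = 0.06783 mol
Divide by the smallest (0.04522 mol): C 1.000, H 1.500
Multiplying each by 2 gives whole numbers: C 2.00, H 3.00

C2H3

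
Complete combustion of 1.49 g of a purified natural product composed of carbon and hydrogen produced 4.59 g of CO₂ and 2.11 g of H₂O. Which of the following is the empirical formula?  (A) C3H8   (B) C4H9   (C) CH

(B) C4H9

mol C = 4.59 g CO₂ ÷ 44.009 g/mol = 0.1043 mol
mol H = 2 × 2.11 g H₂O ÷ 18.015 g/mol = 0.2342 mol
Divide by the smallest (0.1043 mol): C 1.000, H 2.246
Multiplying each by 4 gives whole numbers: C 4.00, H 8.98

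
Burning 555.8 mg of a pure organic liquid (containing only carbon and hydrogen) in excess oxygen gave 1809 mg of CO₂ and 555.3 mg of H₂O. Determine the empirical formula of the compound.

mol C = 1.809 g CO₂ ÷ 44.009 g/mol = 0.041105 mol
mol H = 2 × 0.5553 g H₂O ÷ 18.015 g/mol = 0.061649 mol
Divide by the smallest (0.041105 mol): C 1.000, H 1.500
Multiplying each by 2 gives whole numbers: C 2.00, H 3.00

C2H3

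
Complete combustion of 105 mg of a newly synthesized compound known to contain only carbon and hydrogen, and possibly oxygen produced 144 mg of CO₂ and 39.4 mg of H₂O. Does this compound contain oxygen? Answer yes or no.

mol C = 0.144 g CO₂ ÷ 44.009 g/mol = 0.003272 mol
mol H = 2 × 0.0394 g H₂O ÷ 18.015 g/mol = 0.004374 mol
C and H account for only 0.04371 g of the 0.105 g sample; the remaining 0.06129 g must be oxygen.

yes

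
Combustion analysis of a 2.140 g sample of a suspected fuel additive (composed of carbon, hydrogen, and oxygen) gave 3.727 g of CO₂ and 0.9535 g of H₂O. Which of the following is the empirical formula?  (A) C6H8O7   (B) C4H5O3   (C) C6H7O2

(B) C4H5O3

mol C = 3.727 g CO₂ ÷ 44.009 g/mol = 0.084687 mol
mol H = 2 × 0.9535 g H₂O ÷ 18.015 g/mol = 0.10586 mol
mass O = 2.140 − (1.0172 + 0.10670) = 1.0161 g → mol O = 1.0161 ÷ 15.999 = 0.063511 mol
Divide by the smallest (0.063511 mol): C 1.333, H 1.667, O 1.000
Multiplying each by 3 gives whole numbers: C 4.00, H 5.00, O 3.00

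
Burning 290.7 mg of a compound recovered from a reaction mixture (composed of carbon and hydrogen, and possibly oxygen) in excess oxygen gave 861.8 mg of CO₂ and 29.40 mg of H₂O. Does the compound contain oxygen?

yes

mol C = 0.8618 g CO₂ ÷ 44.009 g/mol = 0.019582 mol
mol H = 2 × 0.02940 g H₂O ÷ 18.015 g/mol = 0.0032639 mol
C and H account for only 0.23849 g of the 0.2907 g sample; the remaining 0.052206 g must be oxygen.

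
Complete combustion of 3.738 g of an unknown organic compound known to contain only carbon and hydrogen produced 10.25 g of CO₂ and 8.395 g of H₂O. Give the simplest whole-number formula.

mol C = 10.25 g CO₂ ÷ 44.009 g/mol = 0.23291 mol
mol H = 2 × 8.395 g H₂O ÷ 18.015 g/mol = 0.93200 mol
Divide by the smallest (0.23291 mol): C 1.000, H 4.002

CH4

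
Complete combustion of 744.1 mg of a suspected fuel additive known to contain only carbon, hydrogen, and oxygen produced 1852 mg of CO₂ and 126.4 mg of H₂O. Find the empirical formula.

C3HO

mol C = 1.852 g CO₂ ÷ 44.009 g/mol = 0.042082 mol
mol H = 2 × 0.1264 g H₂O ÷ 18.015 g/mol = 0.014033 mol
mass O = 0.7441 − (0.50545 + 0.014145) = 0.22450 g → mol O = 0.22450 ÷ 15.999 = 0.014032 mol
Divide by the smallest (0.014032 mol): C 2.999, H 1.000, O 1.000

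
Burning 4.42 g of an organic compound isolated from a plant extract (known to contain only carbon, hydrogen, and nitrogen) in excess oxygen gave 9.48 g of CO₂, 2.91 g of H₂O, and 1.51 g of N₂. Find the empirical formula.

C2H3N

mol C = 9.48 g CO₂ ÷ 44.009 g/mol = 0.2154 mol
mol H = 2 × 2.91 g H₂O ÷ 18.015 g/mol = 0.3231 mol
mol N = 2 × 1.51 g N₂ ÷ 28.014 g/mol = 0.1078 mol
Divide by the smallest (0.1078 mol): C 1.998, H 2.997, N 1.000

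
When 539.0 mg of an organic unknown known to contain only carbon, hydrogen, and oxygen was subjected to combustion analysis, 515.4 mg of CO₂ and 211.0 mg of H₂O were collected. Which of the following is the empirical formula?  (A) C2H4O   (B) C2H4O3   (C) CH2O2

mol C = 0.5154 g CO₂ ÷ 44.009 g/mol = 0.011711 mol
mol H = 2 × 0.2110 g H₂O ÷ 18.015 g/mol = 0.023425 mol
mass O = 0.5390 − (0.14066 + 0.023612) = 0.37472 g → mol O = 0.37472 ÷ 15.999 = 0.023422 mol
Divide by the smallest (0.011711 mol): C 1.000, H 2.000, O 2.000

(C) CH2O2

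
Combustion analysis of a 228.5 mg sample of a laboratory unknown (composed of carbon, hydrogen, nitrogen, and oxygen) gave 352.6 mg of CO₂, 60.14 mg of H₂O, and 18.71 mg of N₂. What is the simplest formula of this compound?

mol C = 0.3526 g CO₂ ÷ 44.009 g/mol = 0.0080120 mol
mol H = 2 × 0.06014 g H₂O ÷ 18.015 g/mol = 0.0066767 mol
mol N = 2 × 0.01871 g N₂ ÷ 28.014 g/mol = 0.0013358 mol
mass O = 0.2285 − (0.096232 + 0.0067301 + 0.018710) = 0.10683 g → mol O = 0.10683 ÷ 15.999 = 0.0066772 mol
Divide by the smallest (0.0013358 mol): C 5.998, H 4.998, N 1.000, O 4.999

C6H5NO5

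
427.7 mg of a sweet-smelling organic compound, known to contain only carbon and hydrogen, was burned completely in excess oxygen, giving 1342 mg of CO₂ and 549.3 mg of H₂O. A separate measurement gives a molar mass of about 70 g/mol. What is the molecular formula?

mol C = 1.342 g CO₂ ÷ 44.009 g/mol = 0.030494 mol
mol H = 2 × 0.5493 g H₂O ÷ 18.015 g/mol = 0.060983 mol
Divide by the smallest (0.030494 mol): C 1.000, H 2.000
Empirical formula: CH2
Empirical-formula mass = 14.03 g/mol; 70 ÷ 14.03 ≈ 5, so the molecular formula is C5H10.

C5H10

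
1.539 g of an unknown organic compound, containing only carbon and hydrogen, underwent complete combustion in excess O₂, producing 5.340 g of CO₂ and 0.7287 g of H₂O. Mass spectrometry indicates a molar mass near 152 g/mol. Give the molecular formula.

mol C = 5.340 g CO₂ ÷ 44.009 g/mol = 0.12134 mol
mol H = 2 × 0.7287 g H₂O ÷ 18.015 g/mol = 0.080899 mol
Divide by the smallest (0.080899 mol): C 1.500, H 1.000
Multiplying each by 2 gives whole numbers: C 3.00, H 2.00
Empirical formula: C3H2
Empirical-formula mass = 38.05 g/mol; 152 ÷ 38.05 ≈ 4, so the molecular formula is C12H8.

C12H8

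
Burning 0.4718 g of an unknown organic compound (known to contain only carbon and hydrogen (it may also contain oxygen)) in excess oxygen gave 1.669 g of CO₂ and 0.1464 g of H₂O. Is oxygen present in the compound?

no

mol C = 1.669 g CO₂ ÷ 44.009 g/mol = 0.037924 mol
mol H = 2 × 0.1464 g H₂O ÷ 18.015 g/mol = 0.016253 mol
C and H together account for 0.47189 g — essentially the entire 0.4718 g sample — so the compound contains no oxygen.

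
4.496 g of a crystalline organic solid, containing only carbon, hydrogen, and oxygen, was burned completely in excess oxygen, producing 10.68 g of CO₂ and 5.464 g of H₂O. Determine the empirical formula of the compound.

mol C = 10.68 g CO₂ ÷ 44.009 g/mol = 0.24268 mol
mol H = 2 × 5.464 g H₂O ÷ 18.015 g/mol = 0.60661 mol
mass O = 4.496 − (2.9148 + 0.61146) = 0.96974 g → mol O = 0.96974 ÷ 15.999 = 0.060613 mol
Divide by the smallest (0.060613 mol): C 4.004, H 10.008, O 1.000

C4H10O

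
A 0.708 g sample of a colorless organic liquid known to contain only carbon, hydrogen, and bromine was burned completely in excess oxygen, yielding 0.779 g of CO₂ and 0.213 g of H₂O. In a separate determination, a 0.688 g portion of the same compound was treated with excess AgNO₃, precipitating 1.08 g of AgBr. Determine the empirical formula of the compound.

mol C = 0.779 g CO₂ ÷ 44.009 g/mol = 0.01770 mol
mol H = 2 × 0.213 g H₂O ÷ 18.015 g/mol = 0.02365 mol
From the AgBr data: mol Br per gram of compound = (1.08 ÷ 187.772) ÷ 0.688 = 0.008360 mol/g, so in the 0.708 g combustion sample mol Br = 0.005919 mol
Divide by the smallest (0.005919 mol): C 2.991, H 3.995, Br 1.000

C3H4Br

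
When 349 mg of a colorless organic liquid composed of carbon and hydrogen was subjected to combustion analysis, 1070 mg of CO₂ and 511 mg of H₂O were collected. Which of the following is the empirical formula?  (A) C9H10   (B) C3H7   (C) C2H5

mol C = 1.07 g CO₂ ÷ 44.009 g/mol = 0.02431 mol
mol H = 2 × 0.511 g H₂O ÷ 18.015 g/mol = 0.05673 mol
Divide by the smallest (0.02431 mol): C 1.000, H 2.333
Multiplying each by 3 gives whole numbers: C 3.00, H 7.00

(B) C3H7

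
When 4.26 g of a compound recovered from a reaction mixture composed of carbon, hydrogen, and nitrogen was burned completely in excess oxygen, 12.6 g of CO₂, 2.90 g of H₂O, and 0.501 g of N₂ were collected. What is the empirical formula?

mol C = 12.6 g CO₂ ÷ 44.009 g/mol = 0.2863 mol
mol H = 2 × 2.90 g H₂O ÷ 18.015 g/mol = 0.3220 mol
mol N = 2 × 0.501 g N₂ ÷ 28.014 g/mol = 0.03577 mol
Divide by the smallest (0.03577 mol): C 8.005, H 9.001, N 1.000

C8H9N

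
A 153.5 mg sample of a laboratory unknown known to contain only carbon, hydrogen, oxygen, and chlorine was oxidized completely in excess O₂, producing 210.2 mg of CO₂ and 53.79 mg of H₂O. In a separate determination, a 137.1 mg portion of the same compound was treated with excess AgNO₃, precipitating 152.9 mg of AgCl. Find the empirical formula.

C8H10Cl2O5

mol C = 0.2102 g CO₂ ÷ 44.009 g/mol = 0.0047763 mol
mol H = 2 × 0.05379 g H₂O ÷ 18.015 g/mol = 0.0059717 mol
From the AgCl data: mol Cl per gram of compound = (0.1529 ÷ 143.318) ÷ 0.1371 = 0.0077816 mol/g, so in the 0.1535 g combustion sample mol Cl = 0.0011945 mol
mass O = 0.1535 − (0.057368 + 0.0060195 + 0.042344) = 0.047768 g → mol O = 0.047768 ÷ 15.999 = 0.0029857 mol
Divide by the smallest (0.0011945 mol): C 3.999, H 4.999, Cl 1.000, O 2.500
Multiplying each by 2 gives whole numbers: C 8.00, H 10.00, Cl 2.00, O 5.00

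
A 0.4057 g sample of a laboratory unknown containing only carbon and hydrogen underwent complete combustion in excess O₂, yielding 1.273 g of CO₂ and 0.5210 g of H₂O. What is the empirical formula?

CH2

mol C = 1.273 g CO₂ ÷ 44.009 g/mol = 0.028926 mol
mol H = 2 × 0.5210 g H₂O ÷ 18.015 g/mol = 0.057841 mol
Divide by the smallest (0.028926 mol): C 1.000, H 2.000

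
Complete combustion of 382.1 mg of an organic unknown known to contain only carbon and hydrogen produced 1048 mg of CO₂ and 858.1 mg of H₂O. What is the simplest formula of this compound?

CH4

mol C = 1.048 g CO₂ ÷ 44.009 g/mol = 0.023813 mol
mol H = 2 × 0.8581 g H₂O ÷ 18.015 g/mol = 0.095265 mol
Divide by the smallest (0.023813 mol): C 1.000, H 4.000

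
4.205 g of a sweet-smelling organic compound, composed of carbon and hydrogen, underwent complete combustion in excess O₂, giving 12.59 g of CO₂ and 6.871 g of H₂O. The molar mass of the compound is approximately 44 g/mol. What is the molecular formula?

C3H8

mol C = 12.59 g CO₂ ÷ 44.009 g/mol = 0.28608 mol
mol H = 2 × 6.871 g H₂O ÷ 18.015 g/mol = 0.76281 mol
Divide by the smallest (0.28608 mol): C 1.000, H 2.666
Multiplying each by 3 gives whole numbers: C 3.00, H 8.00
Empirical formula: C3H8
Empirical-formula mass = 44.10 g/mol; 44 ÷ 44.10 ≈ 1, so the molecular formula is C3H8.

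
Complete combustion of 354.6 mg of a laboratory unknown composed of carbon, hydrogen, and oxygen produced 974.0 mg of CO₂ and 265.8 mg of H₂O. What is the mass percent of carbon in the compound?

mol C = 0.9740 g CO₂ ÷ 44.009 g/mol = 0.022132 mol
mol H = 2 × 0.2658 g H₂O ÷ 18.015 g/mol = 0.029509 mol
mass O = 0.3546 − (0.26583 + 0.029745) = 0.059030 g → mol O = 0.059030 ÷ 15.999 = 0.0036896 mol
mass % C = 0.26583 g ÷ 0.3546 g × 100%

74.96%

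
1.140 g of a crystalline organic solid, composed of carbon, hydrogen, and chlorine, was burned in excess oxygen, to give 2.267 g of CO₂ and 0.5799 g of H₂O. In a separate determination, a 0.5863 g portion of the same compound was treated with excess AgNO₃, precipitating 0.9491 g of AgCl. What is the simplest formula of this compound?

mol C = 2.267 g CO₂ ÷ 44.009 g/mol = 0.051512 mol
mol H = 2 × 0.5799 g H₂O ÷ 18.015 g/mol = 0.064380 mol
From the AgCl data: mol Cl per gram of compound = (0.9491 ÷ 143.318) ÷ 0.5863 = 0.011295 mol/g, so in the 1.140 g combustion sample mol Cl = 0.012876 mol
Divide by the smallest (0.012876 mol): C 4.000, H 5.000, Cl 1.000

C4H5Cl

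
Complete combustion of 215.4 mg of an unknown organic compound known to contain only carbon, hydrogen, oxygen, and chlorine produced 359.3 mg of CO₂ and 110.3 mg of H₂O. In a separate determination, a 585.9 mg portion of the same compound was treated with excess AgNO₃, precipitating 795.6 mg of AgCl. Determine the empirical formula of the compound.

C4H6ClO

mol C = 0.3593 g CO₂ ÷ 44.009 g/mol = 0.0081642 mol
mol H = 2 × 0.1103 g H₂O ÷ 18.015 g/mol = 0.012245 mol
From the AgCl data: mol Cl per gram of compound = (0.7956 ÷ 143.318) ÷ 0.5859 = 0.0094748 mol/g, so in the 0.2154 g combustion sample mol Cl = 0.0020409 mol
mass O = 0.2154 − (0.098061 + 0.012343 + 0.072349) = 0.032647 g → mol O = 0.032647 ÷ 15.999 = 0.0020406 mol
Divide by the smallest (0.0020406 mol): C 4.001, H 6.001, Cl 1.000, O 1.000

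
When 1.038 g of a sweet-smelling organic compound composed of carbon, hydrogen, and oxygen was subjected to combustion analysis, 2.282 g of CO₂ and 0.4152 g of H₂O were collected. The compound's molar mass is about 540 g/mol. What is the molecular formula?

mol C = 2.282 g CO₂ ÷ 44.009 g/mol = 0.051853 mol
mol H = 2 × 0.4152 g H₂O ÷ 18.015 g/mol = 0.046095 mol
mass O = 1.038 − (0.62281 + 0.046464) = 0.36873 g → mol O = 0.36873 ÷ 15.999 = 0.023047 mol
Divide by the smallest (0.023047 mol): C 2.250, H 2.000, O 1.000
Multiplying each by 4 gives whole numbers: C 9.00, H 8.00, O 4.00
Empirical formula: C9H8O4
Empirical-formula mass = 180.16 g/mol; 540 ÷ 180.16 ≈ 3, so the molecular formula is C27H24O12.

C27H24O12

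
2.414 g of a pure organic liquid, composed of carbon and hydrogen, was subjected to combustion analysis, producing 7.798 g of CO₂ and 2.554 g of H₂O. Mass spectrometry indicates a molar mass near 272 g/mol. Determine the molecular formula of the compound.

mol C = 7.798 g CO₂ ÷ 44.009 g/mol = 0.17719 mol
mol H = 2 × 2.554 g H₂O ÷ 18.015 g/mol = 0.28354 mol
Divide by the smallest (0.17719 mol): C 1.000, H 1.600
Multiplying each by 5 gives whole numbers: C 5.00, H 8.00
Empirical formula: C5H8
Empirical-formula mass = 68.12 g/mol; 272 ÷ 68.12 ≈ 4, so the molecular formula is C20H32.

C20H32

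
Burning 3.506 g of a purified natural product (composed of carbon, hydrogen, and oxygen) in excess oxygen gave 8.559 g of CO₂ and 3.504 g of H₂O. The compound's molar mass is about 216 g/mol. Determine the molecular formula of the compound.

mol C = 8.559 g CO₂ ÷ 44.009 g/mol = 0.19448 mol
mol H = 2 × 3.504 g H₂O ÷ 18.015 g/mol = 0.38901 mol
mass O = 3.506 − (2.3359 + 0.39212) = 0.77794 g → mol O = 0.77794 ÷ 15.999 = 0.048625 mol
Divide by the smallest (0.048625 mol): C 4.000, H 8.000, O 1.000
Empirical formula: C4H8O
Empirical-formula mass = 72.11 g/mol; 216 ÷ 72.11 ≈ 3, so the molecular formula is C12H24O3.

C12H24O3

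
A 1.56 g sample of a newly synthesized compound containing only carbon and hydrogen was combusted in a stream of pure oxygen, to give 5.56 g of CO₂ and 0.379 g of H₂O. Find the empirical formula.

mol C = 5.56 g CO₂ ÷ 44.009 g/mol = 0.1263 mol
mol H = 2 × 0.379 g H₂O ÷ 18.015 g/mol = 0.04208 mol
Divide by the smallest (0.04208 mol): C 3.003, H 1.000

C3H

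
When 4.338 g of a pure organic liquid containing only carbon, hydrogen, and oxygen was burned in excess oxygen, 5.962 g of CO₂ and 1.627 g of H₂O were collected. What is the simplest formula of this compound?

C6H8O7

mol C = 5.962 g CO₂ ÷ 44.009 g/mol = 0.13547 mol
mol H = 2 × 1.627 g H₂O ÷ 18.015 g/mol = 0.18063 mol
mass O = 4.338 − (1.6272 + 0.18207) = 2.5288 g → mol O = 2.5288 ÷ 15.999 = 0.15806 mol
Divide by the smallest (0.13547 mol): C 1.000, H 1.333, O 1.167
Multiplying each by 6 gives whole numbers: C 6.00, H 8.00, O 7.00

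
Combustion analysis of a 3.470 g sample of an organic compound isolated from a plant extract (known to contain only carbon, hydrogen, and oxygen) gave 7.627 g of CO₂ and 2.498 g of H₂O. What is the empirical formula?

mol C = 7.627 g CO₂ ÷ 44.009 g/mol = 0.17331 mol
mol H = 2 × 2.498 g H₂O ÷ 18.015 g/mol = 0.27732 mol
mass O = 3.470 − (2.0816 + 0.27954) = 1.1089 g → mol O = 1.1089 ÷ 15.999 = 0.069310 mol
Divide by the smallest (0.069310 mol): C 2.500, H 4.001, O 1.000
Multiplying each by 2 gives whole numbers: C 5.00, H 8.00, O 2.00

C5H8O2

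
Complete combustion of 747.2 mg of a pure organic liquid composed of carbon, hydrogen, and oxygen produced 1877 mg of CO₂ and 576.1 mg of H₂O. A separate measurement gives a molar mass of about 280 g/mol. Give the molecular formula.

mol C = 1.877 g CO₂ ÷ 44.009 g/mol = 0.042650 mol
mol H = 2 × 0.5761 g H₂O ÷ 18.015 g/mol = 0.063958 mol
mass O = 0.7472 − (0.51227 + 0.064469) = 0.17046 g → mol O = 0.17046 ÷ 15.999 = 0.010654 mol
Divide by the smallest (0.010654 mol): C 4.003, H 6.003, O 1.000
Empirical formula: C4H6O
Empirical-formula mass = 70.09 g/mol; 280 ÷ 70.09 ≈ 4, so the molecular formula is C16H24O4.

C16H24O4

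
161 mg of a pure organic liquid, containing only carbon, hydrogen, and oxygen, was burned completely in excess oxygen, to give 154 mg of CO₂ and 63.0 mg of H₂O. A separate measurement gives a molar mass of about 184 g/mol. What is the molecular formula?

mol C = 0.154 g CO₂ ÷ 44.009 g/mol = 0.003499 mol
mol H = 2 × 0.0630 g H₂O ÷ 18.015 g/mol = 0.006994 mol
mass O = 0.161 − (0.04203 + 0.007050) = 0.1119 g → mol O = 0.1119 ÷ 15.999 = 0.006995 mol
Divide by the smallest (0.003499 mol): C 1.000, H 1.999, O 1.999
Empirical formula: CH2O2
Empirical-formula mass = 46.02 g/mol; 184 ÷ 46.02 ≈ 4, so the molecular formula is C4H8O8.

C4H8O8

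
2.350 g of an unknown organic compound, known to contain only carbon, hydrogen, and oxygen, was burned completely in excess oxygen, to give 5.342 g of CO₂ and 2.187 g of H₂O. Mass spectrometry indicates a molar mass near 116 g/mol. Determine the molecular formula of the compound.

C6H12O2

mol C = 5.342 g CO₂ ÷ 44.009 g/mol = 0.12138 mol
mol H = 2 × 2.187 g H₂O ÷ 18.015 g/mol = 0.24280 mol
mass O = 2.350 − (1.4579 + 0.24474) = 0.64731 g → mol O = 0.64731 ÷ 15.999 = 0.040460 mol
Divide by the smallest (0.040460 mol): C 3.000, H 6.001, O 1.000
Empirical formula: C3H6O
Empirical-formula mass = 58.08 g/mol; 116 ÷ 58.08 ≈ 2, so the molecular formula is C6H12O2.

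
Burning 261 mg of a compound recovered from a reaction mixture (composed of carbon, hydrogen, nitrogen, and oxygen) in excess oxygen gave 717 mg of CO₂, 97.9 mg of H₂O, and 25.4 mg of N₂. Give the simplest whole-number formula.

mol C = 0.717 g CO₂ ÷ 44.009 g/mol = 0.01629 mol
mol H = 2 × 0.0979 g H₂O ÷ 18.015 g/mol = 0.01087 mol
mol N = 2 × 0.0254 g N₂ ÷ 28.014 g/mol = 0.001813 mol
mass O = 0.261 − (0.1957 + 0.01096 + 0.02540) = 0.02896 g → mol O = 0.02896 ÷ 15.999 = 0.001810 mol
Divide by the smallest (0.001810 mol): C 9.001, H 6.005, N 1.002, O 1.000

C9H6NO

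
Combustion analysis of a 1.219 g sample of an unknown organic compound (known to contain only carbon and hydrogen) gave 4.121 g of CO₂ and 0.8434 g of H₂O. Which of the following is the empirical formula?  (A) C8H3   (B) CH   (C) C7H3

(B) CH

mol C = 4.121 g CO₂ ÷ 44.009 g/mol = 0.093640 mol
mol H = 2 × 0.8434 g H₂O ÷ 18.015 g/mol = 0.093633 mol
Divide by the smallest (0.093633 mol): C 1.000, H 1.000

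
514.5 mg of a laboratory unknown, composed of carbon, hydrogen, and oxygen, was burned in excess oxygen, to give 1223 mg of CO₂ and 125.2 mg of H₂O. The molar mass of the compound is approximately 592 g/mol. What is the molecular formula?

C32H16O12

mol C = 1.223 g CO₂ ÷ 44.009 g/mol = 0.027790 mol
mol H = 2 × 0.1252 g H₂O ÷ 18.015 g/mol = 0.013900 mol
mass O = 0.5145 − (0.33378 + 0.014011) = 0.16671 g → mol O = 0.16671 ÷ 15.999 = 0.010420 mol
Divide by the smallest (0.010420 mol): C 2.667, H 1.334, O 1.000
Multiplying each by 3 gives whole numbers: C 8.00, H 4.00, O 3.00
Empirical formula: C8H4O3
Empirical-formula mass = 148.12 g/mol; 592 ÷ 148.12 ≈ 4, so the molecular formula is C32H16O12.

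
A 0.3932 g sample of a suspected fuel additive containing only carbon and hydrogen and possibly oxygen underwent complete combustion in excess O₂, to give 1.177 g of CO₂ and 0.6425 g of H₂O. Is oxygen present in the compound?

mol C = 1.177 g CO₂ ÷ 44.009 g/mol = 0.026745 mol
mol H = 2 × 0.6425 g H₂O ÷ 18.015 g/mol = 0.071329 mol
C and H together account for 0.39313 g — essentially the entire 0.3932 g sample — so the compound contains no oxygen.

no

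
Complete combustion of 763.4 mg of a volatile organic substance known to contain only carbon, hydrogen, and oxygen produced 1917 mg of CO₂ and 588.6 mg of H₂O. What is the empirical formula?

mol C = 1.917 g CO₂ ÷ 44.009 g/mol = 0.043559 mol
mol H = 2 × 0.5886 g H₂O ÷ 18.015 g/mol = 0.065346 mol
mass O = 0.7634 − (0.52319 + 0.065868) = 0.17434 g → mol O = 0.17434 ÷ 15.999 = 0.010897 mol
Divide by the smallest (0.010897 mol): C 3.997, H 5.997, O 1.000

C4H6O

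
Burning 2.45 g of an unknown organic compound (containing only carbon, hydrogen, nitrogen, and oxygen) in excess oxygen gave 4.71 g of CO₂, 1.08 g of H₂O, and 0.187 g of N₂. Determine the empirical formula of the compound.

mol C = 4.71 g CO₂ ÷ 44.009 g/mol = 0.1070 mol
mol H = 2 × 1.08 g H₂O ÷ 18.015 g/mol = 0.1199 mol
mol N = 2 × 0.187 g N₂ ÷ 28.014 g/mol = 0.01335 mol
mass O = 2.45 − (1.285 + 0.1209 + 0.1870) = 0.8567 g → mol O = 0.8567 ÷ 15.999 = 0.05355 mol
Divide by the smallest (0.01335 mol): C 8.016, H 8.981, N 1.000, O 4.011

C8H9NO4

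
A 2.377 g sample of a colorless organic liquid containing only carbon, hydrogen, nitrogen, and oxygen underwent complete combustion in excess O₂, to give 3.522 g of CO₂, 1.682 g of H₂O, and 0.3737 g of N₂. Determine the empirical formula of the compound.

C3H7NO2

mol C = 3.522 g CO₂ ÷ 44.009 g/mol = 0.080029 mol
mol H = 2 × 1.682 g H₂O ÷ 18.015 g/mol = 0.18673 mol
mol N = 2 × 0.3737 g N₂ ÷ 28.014 g/mol = 0.026680 mol
mass O = 2.377 − (0.96123 + 0.18823 + 0.37370) = 0.85384 g → mol O = 0.85384 ÷ 15.999 = 0.053369 mol
Divide by the smallest (0.026680 mol): C 3.000, H 6.999, N 1.000, O 2.000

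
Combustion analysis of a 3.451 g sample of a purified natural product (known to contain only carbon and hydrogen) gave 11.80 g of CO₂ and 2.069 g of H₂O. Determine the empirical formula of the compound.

C7H6

mol C = 11.80 g CO₂ ÷ 44.009 g/mol = 0.26813 mol
mol H = 2 × 2.069 g H₂O ÷ 18.015 g/mol = 0.22970 mol
Divide by the smallest (0.22970 mol): C 1.167, H 1.000
Multiplying each by 6 gives whole numbers: C 7.00, H 6.00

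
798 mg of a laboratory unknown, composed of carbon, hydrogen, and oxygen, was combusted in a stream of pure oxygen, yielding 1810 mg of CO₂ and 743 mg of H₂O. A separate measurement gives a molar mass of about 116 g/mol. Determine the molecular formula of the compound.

mol C = 1.81 g CO₂ ÷ 44.009 g/mol = 0.04113 mol
mol H = 2 × 0.743 g H₂O ÷ 18.015 g/mol = 0.08249 mol
mass O = 0.798 − (0.4940 + 0.08315) = 0.2209 g → mol O = 0.2209 ÷ 15.999 = 0.01380 mol
Divide by the smallest (0.01380 mol): C 2.979, H 5.975, O 1.000
Empirical formula: C3H6O
Empirical-formula mass = 58.08 g/mol; 116 ÷ 58.08 ≈ 2, so the molecular formula is C6H12O2.

C6H12O2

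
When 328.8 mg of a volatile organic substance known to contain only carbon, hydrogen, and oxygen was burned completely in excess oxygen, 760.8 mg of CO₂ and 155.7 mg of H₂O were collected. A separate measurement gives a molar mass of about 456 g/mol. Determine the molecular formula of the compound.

mol C = 0.7608 g CO₂ ÷ 44.009 g/mol = 0.017287 mol
mol H = 2 × 0.1557 g H₂O ÷ 18.015 g/mol = 0.017286 mol
mass O = 0.3288 − (0.20764 + 0.017424) = 0.10374 g → mol O = 0.10374 ÷ 15.999 = 0.0064840 mol
Divide by the smallest (0.0064840 mol): C 2.666, H 2.666, O 1.000
Multiplying each by 3 gives whole numbers: C 8.00, H 8.00, O 3.00
Empirical formula: C8H8O3
Empirical-formula mass = 152.15 g/mol; 456 ÷ 152.15 ≈ 3, so the molecular formula is C24H24O9.

C24H24O9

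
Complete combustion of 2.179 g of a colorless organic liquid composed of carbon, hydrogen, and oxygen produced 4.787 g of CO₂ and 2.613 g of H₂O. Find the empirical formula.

C3H8O

mol C = 4.787 g CO₂ ÷ 44.009 g/mol = 0.10877 mol
mol H = 2 × 2.613 g H₂O ÷ 18.015 g/mol = 0.29009 mol
mass O = 2.179 − (1.3065 + 0.29241) = 0.58011 g → mol O = 0.58011 ÷ 15.999 = 0.036259 mol
Divide by the smallest (0.036259 mol): C 3.000, H 8.000, O 1.000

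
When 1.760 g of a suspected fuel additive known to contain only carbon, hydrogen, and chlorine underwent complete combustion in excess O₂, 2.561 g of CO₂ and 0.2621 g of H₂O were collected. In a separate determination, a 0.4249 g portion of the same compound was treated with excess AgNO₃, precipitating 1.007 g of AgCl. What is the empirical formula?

C2HCl

mol C = 2.561 g CO₂ ÷ 44.009 g/mol = 0.058193 mol
mol H = 2 × 0.2621 g H₂O ÷ 18.015 g/mol = 0.029098 mol
From the AgCl data: mol Cl per gram of compound = (1.007 ÷ 143.318) ÷ 0.4249 = 0.016536 mol/g, so in the 1.760 g combustion sample mol Cl = 0.029104 mol
Divide by the smallest (0.029098 mol): C 2.000, H 1.000, Cl 1.000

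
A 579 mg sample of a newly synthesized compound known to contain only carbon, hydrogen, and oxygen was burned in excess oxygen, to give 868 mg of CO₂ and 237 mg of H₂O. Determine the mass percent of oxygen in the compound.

mol C = 0.868 g CO₂ ÷ 44.009 g/mol = 0.01972 mol
mol H = 2 × 0.237 g H₂O ÷ 18.015 g/mol = 0.02631 mol
mass O = 0.579 − (0.2369 + 0.02652) = 0.3156 g → mol O = 0.3156 ÷ 15.999 = 0.01973 mol
mass % O = 0.3156 g ÷ 0.579 g × 100%

54.5%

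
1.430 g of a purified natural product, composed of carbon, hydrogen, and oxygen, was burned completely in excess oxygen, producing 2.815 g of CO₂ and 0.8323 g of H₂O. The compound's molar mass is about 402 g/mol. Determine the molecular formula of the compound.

C18H26O10

mol C = 2.815 g CO₂ ÷ 44.009 g/mol = 0.063964 mol
mol H = 2 × 0.8323 g H₂O ÷ 18.015 g/mol = 0.092401 mol
mass O = 1.430 − (0.76827 + 0.093140) = 0.56859 g → mol O = 0.56859 ÷ 15.999 = 0.035539 mol
Divide by the smallest (0.035539 mol): C 1.800, H 2.600, O 1.000
Multiplying each by 5 gives whole numbers: C 9.00, H 13.00, O 5.00
Empirical formula: C9H13O5
Empirical-formula mass = 201.20 g/mol; 402 ÷ 201.20 ≈ 2, so the molecular formula is C18H26O10.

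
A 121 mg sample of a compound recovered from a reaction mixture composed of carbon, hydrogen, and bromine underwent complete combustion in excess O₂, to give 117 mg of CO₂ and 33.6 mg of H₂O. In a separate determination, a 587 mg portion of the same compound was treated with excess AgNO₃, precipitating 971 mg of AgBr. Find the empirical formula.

mol C = 0.117 g CO₂ ÷ 44.009 g/mol = 0.002659 mol
mol H = 2 × 0.0336 g H₂O ÷ 18.015 g/mol = 0.003730 mol
From the AgBr data: mol Br per gram of compound = (0.971 ÷ 187.772) ÷ 0.587 = 0.008809 mol/g, so in the 0.121 g combustion sample mol Br = 0.001066 mol
Divide by the smallest (0.001066 mol): C 2.494, H 3.499, Br 1.000
Multiplying each by 2 gives whole numbers: C 4.99, H 7.00, Br 2.00

C5H7Br2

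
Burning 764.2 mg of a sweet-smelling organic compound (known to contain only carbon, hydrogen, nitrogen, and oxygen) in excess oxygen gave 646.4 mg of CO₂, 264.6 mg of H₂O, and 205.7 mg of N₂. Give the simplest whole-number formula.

mol C = 0.6464 g CO₂ ÷ 44.009 g/mol = 0.014688 mol
mol H = 2 × 0.2646 g H₂O ÷ 18.015 g/mol = 0.029376 mol
mol N = 2 × 0.2057 g N₂ ÷ 28.014 g/mol = 0.014686 mol
mass O = 0.7642 − (0.17642 + 0.029611 + 0.20570) = 0.35247 g → mol O = 0.35247 ÷ 15.999 = 0.022031 mol
Divide by the smallest (0.014686 mol): C 1.000, H 2.000, N 1.000, O 1.500
Multiplying each by 2 gives whole numbers: C 2.00, H 4.00, N 2.00, O 3.00

C2H4N2O3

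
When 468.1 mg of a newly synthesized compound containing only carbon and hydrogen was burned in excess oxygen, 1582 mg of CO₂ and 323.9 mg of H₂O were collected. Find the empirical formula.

CH

mol C = 1.582 g CO₂ ÷ 44.009 g/mol = 0.035947 mol
mol H = 2 × 0.3239 g H₂O ÷ 18.015 g/mol = 0.035959 mol
Divide by the smallest (0.035947 mol): C 1.000, H 1.000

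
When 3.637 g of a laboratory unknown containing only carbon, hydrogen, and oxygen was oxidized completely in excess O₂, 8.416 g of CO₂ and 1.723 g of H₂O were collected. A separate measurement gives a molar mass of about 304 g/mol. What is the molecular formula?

mol C = 8.416 g CO₂ ÷ 44.009 g/mol = 0.19123 mol
mol H = 2 × 1.723 g H₂O ÷ 18.015 g/mol = 0.19129 mol
mass O = 3.637 − (2.2969 + 0.19282) = 1.1473 g → mol O = 1.1473 ÷ 15.999 = 0.071709 mol
Divide by the smallest (0.071709 mol): C 2.667, H 2.668, O 1.000
Multiplying each by 3 gives whole numbers: C 8.00, H 8.00, O 3.00
Empirical formula: C8H8O3
Empirical-formula mass = 152.15 g/mol; 304 ÷ 152.15 ≈ 2, so the molecular formula is C16H16O6.

C16H16O6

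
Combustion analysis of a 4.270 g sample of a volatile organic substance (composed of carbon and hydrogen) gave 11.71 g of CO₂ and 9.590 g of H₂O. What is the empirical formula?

CH4

mol C = 11.71 g CO₂ ÷ 44.009 g/mol = 0.26608 mol
mol H = 2 × 9.590 g H₂O ÷ 18.015 g/mol = 1.0647 mol
Divide by the smallest (0.26608 mol): C 1.000, H 4.001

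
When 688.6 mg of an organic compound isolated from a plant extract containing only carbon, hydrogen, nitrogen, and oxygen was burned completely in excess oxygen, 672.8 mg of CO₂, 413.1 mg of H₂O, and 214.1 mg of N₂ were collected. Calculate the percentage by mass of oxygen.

mol C = 0.6728 g CO₂ ÷ 44.009 g/mol = 0.015288 mol
mol H = 2 × 0.4131 g H₂O ÷ 18.015 g/mol = 0.045862 mol
mol N = 2 × 0.2141 g N₂ ÷ 28.014 g/mol = 0.015285 mol
mass O = 0.6886 − (0.18362 + 0.046229 + 0.21410) = 0.24465 g → mol O = 0.24465 ÷ 15.999 = 0.015292 mol
mass % O = 0.24465 g ÷ 0.6886 g × 100%

35.53%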